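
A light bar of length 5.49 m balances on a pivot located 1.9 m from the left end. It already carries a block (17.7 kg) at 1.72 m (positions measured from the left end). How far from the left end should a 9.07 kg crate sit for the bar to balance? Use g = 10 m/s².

Choose the pivot (at 1.9 m from the left end) as the axis so the support reaction has zero arm there.
Block: 17.7 × 10 = 177 N down at 1.72 m → arm 0.18 m, τ = 177 × 0.18 = 31.86 N·m counterclockwise.
Net moment of existing loads = 31.86 N·m counterclockwise.
The crate weighs 9.07 × 10 = 90.7 N and must supply an equal clockwise moment, so its lever arm about the pivot is 31.86 / 90.7 = 0.351 m.
That puts it at 1.9 + 0.351 = 2.25 m from the left end.

x ≈ 2.25 m from the left end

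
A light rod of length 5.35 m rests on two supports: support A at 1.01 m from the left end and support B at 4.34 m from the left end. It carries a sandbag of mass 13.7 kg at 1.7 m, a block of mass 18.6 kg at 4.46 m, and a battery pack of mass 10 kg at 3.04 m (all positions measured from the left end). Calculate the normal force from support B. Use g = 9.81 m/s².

R_B ≈ 277 N

Choose support A as the axis so its reaction then has zero moment arm.
Sandbag: 13.7 × 9.81 = 134.4 N down at 1.7 m → arm 0.69 m, τ = 134.4 × 0.69 = 92.74 N·m clockwise.
Block: 18.6 × 9.81 = 182.5 N down at 4.46 m → arm 3.45 m, τ = 182.5 × 3.45 = 629.6 N·m clockwise.
Battery pack: 10 × 9.81 = 98.1 N down at 3.04 m → arm 2.03 m, τ = 98.1 × 2.03 = 199.1 N·m clockwise.
Net load moment about support A = 921.4 N·m clockwise.
Reaction R at support B is upward at 4.34 m, arm 3.33 m → moment R × 3.33 counterclockwise.
For rotational equilibrium, R × 3.33 = 921.4, so R = 277 N.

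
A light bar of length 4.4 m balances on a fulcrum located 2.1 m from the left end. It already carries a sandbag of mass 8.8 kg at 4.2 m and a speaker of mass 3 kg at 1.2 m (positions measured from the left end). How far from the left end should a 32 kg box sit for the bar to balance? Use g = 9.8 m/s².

x ≈ 1.61 m from the left end

Take moments about the fulcrum (at 2.1 m from the left end).
Sandbag: 8.8 × 9.8 = 86.24 N down at 4.2 m → arm 2.1 m, τ = 86.24 × 2.1 = 181.1 N·m clockwise.
Speaker: 3 × 9.8 = 29.4 N down at 1.2 m → arm 0.9 m, τ = 29.4 × 0.9 = 26.46 N·m counterclockwise.
Net moment of existing loads = 154.6 N·m clockwise.
The box weighs 32 × 9.8 = 313.6 N and must supply an equal counterclockwise moment, so its lever arm about the fulcrum is 154.6 / 313.6 = 0.493 m.
That puts it at 2.1 − 0.493 = 1.61 m from the left end.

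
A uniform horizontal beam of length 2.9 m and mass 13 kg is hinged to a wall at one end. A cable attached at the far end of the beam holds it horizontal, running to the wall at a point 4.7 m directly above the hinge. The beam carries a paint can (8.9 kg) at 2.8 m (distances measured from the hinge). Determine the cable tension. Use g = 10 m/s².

About the hinge:
Beam weight: 13 × 10 = 130 N down at 1.45 m → arm 1.45 m, τ = 130 × 1.45 = 188.5 N·m clockwise.
Paint can: 8.9 × 10 = 89 N down at 2.8 m → arm 2.8 m, τ = 89 × 2.8 = 249.2 N·m clockwise.
Total clockwise load moment = 437.7 N·m.
The cable tension T acts at 2.9 m; only its component perpendicular to the beam, T sinθ, produces torque. sinθ = h/√(h²+d²) = 4.7/√(4.7²+2.9²) = 0.851.
Στ = 0 ⇒ T × 2.9 × 0.851 = 437.7 ⇒ T = 437.7 / 2.468 = 177 N.

T ≈ 177 N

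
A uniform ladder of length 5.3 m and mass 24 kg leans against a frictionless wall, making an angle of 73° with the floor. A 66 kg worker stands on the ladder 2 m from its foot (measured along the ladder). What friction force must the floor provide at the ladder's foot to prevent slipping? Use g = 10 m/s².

Choose the foot of the ladder as the axis so the floor normal and friction both act there and drop out.
Ladder weight 24×10 = 240 N acts at 2.65 m along the ladder; its horizontal arm is 2.65·cos73° = 0.7748 m → τ = 186 N·m clockwise.
Worker: 66×10 = 660 N at 2 m → arm 0.5847 m → τ = 385.9 N·m clockwise.
Wall normal N acts horizontally at the top; its moment arm is the height L sinθ = 5.3·sin73° = 5.068 m, counterclockwise.
For rotational equilibrium, N × 5.068 = 571.9, so N = 113 N.
ΣFx = 0: friction at the foot balances the wall's push, so f = N_wall = 113 N.

f ≈ 113 N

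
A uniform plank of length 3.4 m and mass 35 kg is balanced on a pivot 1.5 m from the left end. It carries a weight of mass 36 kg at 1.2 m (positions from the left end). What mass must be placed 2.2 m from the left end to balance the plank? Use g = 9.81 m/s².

Sum moments about the pivot (at 1.5 m from the left end) (the support reaction has zero arm there).
Beam weight: 35 × 9.81 = 343.4 N down at 1.7 m → arm 0.2 m, τ = 343.4 × 0.2 = 68.68 N·m clockwise.
Weight: 36 × 9.81 = 353.2 N down at 1.2 m → arm 0.3 m, τ = 353.2 × 0.3 = 106 N·m counterclockwise.
Net moment of known loads = 37.32 N·m counterclockwise.
An unknown mass m at 2.2 m has arm 0.7 m; its moment is m·g·0.7 clockwise.
For rotational equilibrium, m × 9.81 × 0.7 = 37.32, so m = 37.32 / (9.81 × 0.7) = 5.43 kg.

m ≈ 5.43 kg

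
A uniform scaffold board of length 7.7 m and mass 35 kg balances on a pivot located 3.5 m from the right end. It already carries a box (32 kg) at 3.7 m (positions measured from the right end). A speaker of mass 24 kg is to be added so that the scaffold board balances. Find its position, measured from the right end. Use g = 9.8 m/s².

x ≈ 2.72 m from the right end

Take moments about the pivot (at 3.5 m from the right end).
Beam weight: 35 × 9.8 = 343 N down at 3.85 m → arm 0.35 m, τ = 343 × 0.35 = 120 N·m counterclockwise.
Box: 32 × 9.8 = 313.6 N down at 3.7 m → arm 0.2 m, τ = 313.6 × 0.2 = 62.72 N·m counterclockwise.
Net moment of existing loads = 182.7 N·m counterclockwise.
The speaker weighs 24 × 9.8 = 235.2 N and must supply an equal clockwise moment, so its lever arm about the pivot is 182.7 / 235.2 = 0.777 m.
That puts it at 3.5 − 0.777 = 2.72 m from the right end.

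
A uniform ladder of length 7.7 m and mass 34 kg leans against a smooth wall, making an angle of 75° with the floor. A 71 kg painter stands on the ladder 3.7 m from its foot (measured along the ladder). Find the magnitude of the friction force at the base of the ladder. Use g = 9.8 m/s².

f ≈ 134 N

Choose the foot of the ladder as the axis so the floor normal and friction both act there and drop out.
Ladder weight 34×9.8 = 333.2 N acts at 3.85 m along the ladder; its horizontal arm is 3.85·cos75° = 0.9965 m → τ = 332 N·m clockwise.
Painter: 71×9.8 = 695.8 N at 3.7 m → arm 0.9576 m → τ = 666.3 N·m clockwise.
Wall normal N acts horizontally at the top; its moment arm is the height L sinθ = 7.7·sin75° = 7.438 m, counterclockwise.
Στ = 0 ⇒ N × 7.438 = 998.3 ⇒ N = 134 N.
ΣFx = 0: friction at the foot balances the wall's push, so f = N_wall = 134 N.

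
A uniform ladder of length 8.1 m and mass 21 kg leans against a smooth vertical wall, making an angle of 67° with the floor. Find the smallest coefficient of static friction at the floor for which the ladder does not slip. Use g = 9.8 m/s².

Taking torques about the foot of the ladder:
Ladder weight 21×9.8 = 205.8 N acts at 4.05 m along the ladder; its horizontal arm is 4.05·cos67° = 1.582 m → τ = 325.6 N·m clockwise.
Wall normal N acts horizontally at the top; its moment arm is the height L sinθ = 8.1·sin67° = 7.456 m, counterclockwise.
For rotational equilibrium, N × 7.456 = 325.6, so N = 43.67 N.
ΣFx = 0 ⇒ f = N_wall = 43.67 N. ΣFy = 0 ⇒ N_floor = 205.8 N.
μ_min = f / N_floor = 43.67 / 205.8 = 0.212.

μ_min ≈ 0.212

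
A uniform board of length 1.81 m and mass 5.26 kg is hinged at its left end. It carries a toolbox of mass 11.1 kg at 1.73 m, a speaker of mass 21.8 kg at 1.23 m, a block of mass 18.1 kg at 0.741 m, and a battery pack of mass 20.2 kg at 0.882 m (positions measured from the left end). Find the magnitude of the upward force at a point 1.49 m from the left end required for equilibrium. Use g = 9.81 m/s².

F ≈ 540 N

Taking torques about the left end:
Beam weight: 5.26 × 9.81 = 51.6 N down at 0.905 m → arm 0.905 m, τ = 51.6 × 0.905 = 46.7 N·m clockwise.
Toolbox: 11.1 × 9.81 = 108.9 N down at 1.73 m → arm 1.73 m, τ = 108.9 × 1.73 = 188.4 N·m clockwise.
Speaker: 21.8 × 9.81 = 213.9 N down at 1.23 m → arm 1.23 m, τ = 213.9 × 1.23 = 263.1 N·m clockwise.
Block: 18.1 × 9.81 = 177.6 N down at 0.741 m → arm 0.741 m, τ = 177.6 × 0.741 = 131.6 N·m clockwise.
Battery pack: 20.2 × 9.81 = 198.2 N down at 0.882 m → arm 0.882 m, τ = 198.2 × 0.882 = 174.8 N·m clockwise.
Net moment of the loads = 804.6 N·m clockwise.
The upward force F acts at a point 1.49 m from the left end, arm 1.49 m, giving F × 1.49 counterclockwise.
Setting net torque to zero: F × 1.49 = 804.6 → F = 804.6 / 1.49 = 540 N.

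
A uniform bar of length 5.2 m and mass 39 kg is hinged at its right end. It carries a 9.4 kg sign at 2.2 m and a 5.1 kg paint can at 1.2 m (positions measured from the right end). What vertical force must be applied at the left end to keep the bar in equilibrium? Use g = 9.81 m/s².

Choose the right end as the axis so the unknown pivot reaction has zero arm there.
Beam weight: 39 × 9.81 = 382.6 N down at 2.6 m → arm 2.6 m, τ = 382.6 × 2.6 = 994.8 N·m counterclockwise.
Sign: 9.4 × 9.81 = 92.21 N down at 2.2 m → arm 2.2 m, τ = 92.21 × 2.2 = 202.9 N·m counterclockwise.
Paint can: 5.1 × 9.81 = 50.03 N down at 1.2 m → arm 1.2 m, τ = 50.03 × 1.2 = 60.04 N·m counterclockwise.
Net moment of the loads = 1258 N·m counterclockwise.
The upward force F acts at the left end, arm 5.2 m, giving F × 5.2 clockwise.
Στ = 0 ⇒ F × 5.2 = 1258 ⇒ F = 1258 / 5.2 = 242 N.

F ≈ 242 N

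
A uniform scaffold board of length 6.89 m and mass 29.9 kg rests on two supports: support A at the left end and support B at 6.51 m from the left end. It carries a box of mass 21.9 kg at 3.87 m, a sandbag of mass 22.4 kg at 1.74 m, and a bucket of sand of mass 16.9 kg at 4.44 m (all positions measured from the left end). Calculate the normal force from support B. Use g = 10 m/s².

Choose support A as the axis so its reaction then has zero moment arm.
Beam weight: 29.9 × 10 = 299 N down at 3.445 m → arm 3.445 m, τ = 299 × 3.445 = 1030 N·m clockwise.
Box: 21.9 × 10 = 219 N down at 3.87 m → arm 3.87 m, τ = 219 × 3.87 = 847.5 N·m clockwise.
Sandbag: 22.4 × 10 = 224 N down at 1.74 m → arm 1.74 m, τ = 224 × 1.74 = 389.8 N·m clockwise.
Bucket of sand: 16.9 × 10 = 169 N down at 4.44 m → arm 4.44 m, τ = 169 × 4.44 = 750.4 N·m clockwise.
Net load moment about support A = 3018 N·m clockwise.
Reaction R at support B is upward at 6.51 m, arm 6.51 m → moment R × 6.51 counterclockwise.
Στ = 0 ⇒ R × 6.51 = 3018 ⇒ R = 464 N.

R_B ≈ 464 N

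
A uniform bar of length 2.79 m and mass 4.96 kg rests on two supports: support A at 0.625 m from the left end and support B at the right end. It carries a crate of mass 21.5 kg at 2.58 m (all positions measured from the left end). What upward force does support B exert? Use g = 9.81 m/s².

R_B ≈ 208 N

Sum moments about support A (its reaction then has zero moment arm).
Beam weight: 4.96 × 9.81 = 48.66 N down at 1.395 m → arm 0.77 m, τ = 48.66 × 0.77 = 37.47 N·m clockwise.
Crate: 21.5 × 9.81 = 210.9 N down at 2.58 m → arm 1.955 m, τ = 210.9 × 1.955 = 412.3 N·m clockwise.
Net load moment about support A = 449.8 N·m clockwise.
Reaction R at support B is upward at 2.79 m, arm 2.165 m → moment R × 2.165 counterclockwise.
Balancing moments: R × 2.165 = 449.8, giving R = 208 N.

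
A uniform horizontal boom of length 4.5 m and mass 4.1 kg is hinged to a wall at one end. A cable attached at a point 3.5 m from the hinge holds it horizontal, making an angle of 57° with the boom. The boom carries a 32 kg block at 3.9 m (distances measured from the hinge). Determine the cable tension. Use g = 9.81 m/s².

T ≈ 448 N

Taking torques about the hinge:
Beam weight: 4.1 × 9.81 = 40.22 N down at 2.25 m → arm 2.25 m, τ = 40.22 × 2.25 = 90.5 N·m clockwise.
Block: 32 × 9.81 = 313.9 N down at 3.9 m → arm 3.9 m, τ = 313.9 × 3.9 = 1224 N·m clockwise.
Total clockwise load moment = 1314 N·m.
The cable tension T acts at 3.5 m; only its component perpendicular to the boom, T sinθ, produces torque. sin 57° = 0.8387.
Στ = 0 ⇒ T × 3.5 × 0.8387 = 1314 ⇒ T = 1314 / 2.935 = 448 N.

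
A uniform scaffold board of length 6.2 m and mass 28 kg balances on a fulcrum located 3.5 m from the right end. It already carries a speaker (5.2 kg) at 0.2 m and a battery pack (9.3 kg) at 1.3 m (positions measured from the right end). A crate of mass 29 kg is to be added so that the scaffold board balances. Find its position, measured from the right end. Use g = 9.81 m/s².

x ≈ 5.18 m from the right end

Taking torques about the fulcrum (at 3.5 m from the right end):
Beam weight: 28 × 9.81 = 274.7 N down at 3.1 m → arm 0.4 m, τ = 274.7 × 0.4 = 109.9 N·m clockwise.
Speaker: 5.2 × 9.81 = 51.01 N down at 0.2 m → arm 3.3 m, τ = 51.01 × 3.3 = 168.3 N·m clockwise.
Battery pack: 9.3 × 9.81 = 91.23 N down at 1.3 m → arm 2.2 m, τ = 91.23 × 2.2 = 200.7 N·m clockwise.
Net moment of existing loads = 478.9 N·m clockwise.
The crate weighs 29 × 9.81 = 284.5 N and must supply an equal counterclockwise moment, so its lever arm about the fulcrum is 478.9 / 284.5 = 1.68 m.
That puts it at 3.5 + 1.68 = 5.18 m from the right end.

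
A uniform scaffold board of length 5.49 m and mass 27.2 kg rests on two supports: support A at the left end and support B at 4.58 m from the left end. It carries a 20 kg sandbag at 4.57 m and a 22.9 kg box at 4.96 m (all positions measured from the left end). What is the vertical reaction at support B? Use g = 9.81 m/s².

R_B ≈ 599 N

Sum moments about support A (its reaction then has zero moment arm).
Beam weight: 27.2 × 9.81 = 266.8 N down at 2.745 m → arm 2.745 m, τ = 266.8 × 2.745 = 732.4 N·m clockwise.
Sandbag: 20 × 9.81 = 196.2 N down at 4.57 m → arm 4.57 m, τ = 196.2 × 4.57 = 896.6 N·m clockwise.
Box: 22.9 × 9.81 = 224.6 N down at 4.96 m → arm 4.96 m, τ = 224.6 × 4.96 = 1114 N·m clockwise.
Net load moment about support A = 2743 N·m clockwise.
Reaction R at support B is upward at 4.58 m, arm 4.58 m → moment R × 4.58 counterclockwise.
For rotational equilibrium, R × 4.58 = 2743, so R = 599 N.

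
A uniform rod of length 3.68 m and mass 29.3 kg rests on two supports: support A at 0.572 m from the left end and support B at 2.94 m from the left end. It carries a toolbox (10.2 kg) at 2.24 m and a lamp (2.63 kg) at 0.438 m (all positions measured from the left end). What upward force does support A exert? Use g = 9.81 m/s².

Taking torques about support B:
Beam weight: 29.3 × 9.81 = 287.4 N down at 1.84 m → arm 1.1 m, τ = 287.4 × 1.1 = 316.1 N·m counterclockwise.
Toolbox: 10.2 × 9.81 = 100.1 N down at 2.24 m → arm 0.7 m, τ = 100.1 × 0.7 = 70.07 N·m counterclockwise.
Lamp: 2.63 × 9.81 = 25.8 N down at 0.438 m → arm 2.502 m, τ = 25.8 × 2.502 = 64.55 N·m counterclockwise.
Net load moment about support B = 450.7 N·m counterclockwise.
Reaction R at support A is upward at 0.572 m, arm 2.368 m → moment R × 2.368 clockwise.
Balancing moments: R × 2.368 = 450.7, giving R = 190 N.

R_A ≈ 190 N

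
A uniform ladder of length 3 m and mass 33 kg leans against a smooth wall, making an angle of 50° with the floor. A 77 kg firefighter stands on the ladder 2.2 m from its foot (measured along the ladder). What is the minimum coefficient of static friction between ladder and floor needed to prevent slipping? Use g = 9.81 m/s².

μ_min ≈ 0.557

Take moments about the foot of the ladder.
Ladder weight 33×9.81 = 323.7 N acts at 1.5 m along the ladder; its horizontal arm is 1.5·cos50° = 0.9642 m → τ = 312.1 N·m clockwise.
Firefighter: 77×9.81 = 755.4 N at 2.2 m → arm 1.414 m → τ = 1068 N·m clockwise.
Wall normal N acts horizontally at the top; its moment arm is the height L sinθ = 3·sin50° = 2.298 m, counterclockwise.
Setting net torque to zero: N × 2.298 = 1380 → N = 600.5 N.
ΣFx = 0 ⇒ f = N_wall = 600.5 N. ΣFy = 0 ⇒ N_floor = 1079 N.
μ_min = f / N_floor = 600.5 / 1079 = 0.557.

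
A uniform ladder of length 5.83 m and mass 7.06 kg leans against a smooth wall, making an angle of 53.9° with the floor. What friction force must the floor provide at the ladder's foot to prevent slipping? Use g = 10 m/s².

f ≈ 25.7 N

Sum moments about the foot of the ladder (the floor normal and friction both act there and drop out).
Ladder weight 7.06×10 = 70.6 N acts at 2.915 m along the ladder; its horizontal arm is 2.915·cos53.9° = 1.718 m → τ = 121.3 N·m clockwise.
Wall normal N acts horizontally at the top; its moment arm is the height L sinθ = 5.83·sin53.9° = 4.711 m, counterclockwise.
Setting net torque to zero: N × 4.711 = 121.3 → N = 25.7 N.
ΣFx = 0: friction at the foot balances the wall's push, so f = N_wall = 25.7 N.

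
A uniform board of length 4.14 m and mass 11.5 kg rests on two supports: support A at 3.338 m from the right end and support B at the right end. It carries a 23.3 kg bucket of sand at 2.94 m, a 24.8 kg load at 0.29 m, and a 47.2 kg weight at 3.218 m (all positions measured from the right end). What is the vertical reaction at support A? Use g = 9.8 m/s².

About support B:
Beam weight: 11.5 × 9.8 = 112.7 N down at 2.07 m → arm 2.07 m, τ = 112.7 × 2.07 = 233.3 N·m counterclockwise.
Bucket of sand: 23.3 × 9.8 = 228.3 N down at 2.94 m → arm 2.94 m, τ = 228.3 × 2.94 = 671.2 N·m counterclockwise.
Load: 24.8 × 9.8 = 243 N down at 0.29 m → arm 0.29 m, τ = 243 × 0.29 = 70.47 N·m counterclockwise.
Weight: 47.2 × 9.8 = 462.6 N down at 3.218 m → arm 3.218 m, τ = 462.6 × 3.218 = 1489 N·m counterclockwise.
Net load moment about support B = 2464 N·m counterclockwise.
Reaction R at support A is upward at 3.338 m, arm 3.338 m → moment R × 3.338 clockwise.
Setting net torque to zero: R × 3.338 = 2464 → R = 738 N.

R_A ≈ 738 N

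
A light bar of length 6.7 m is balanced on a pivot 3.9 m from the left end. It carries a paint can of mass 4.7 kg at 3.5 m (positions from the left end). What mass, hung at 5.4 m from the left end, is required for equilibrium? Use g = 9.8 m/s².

m ≈ 1.25 kg

Take moments about the pivot (at 3.9 m from the left end).
Paint can: 4.7 × 9.8 = 46.06 N down at 3.5 m → arm 0.4 m, τ = 46.06 × 0.4 = 18.42 N·m counterclockwise.
Net moment of known loads = 18.42 N·m counterclockwise.
An unknown mass m at 5.4 m has arm 1.5 m; its moment is m·g·1.5 clockwise.
Balancing moments: m × 9.8 × 1.5 = 18.42, giving m = 18.42 / (9.8 × 1.5) = 1.25 kg.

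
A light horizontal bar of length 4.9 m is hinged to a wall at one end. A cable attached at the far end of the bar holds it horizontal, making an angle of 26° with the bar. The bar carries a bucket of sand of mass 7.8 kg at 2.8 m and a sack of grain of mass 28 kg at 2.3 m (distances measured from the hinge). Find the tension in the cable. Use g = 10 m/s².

Choose the hinge as the axis so the unknown hinge reaction has zero arm there.
Bucket of sand: 7.8 × 10 = 78 N down at 2.8 m → arm 2.8 m, τ = 78 × 2.8 = 218.4 N·m clockwise.
Sack of grain: 28 × 10 = 280 N down at 2.3 m → arm 2.3 m, τ = 280 × 2.3 = 644 N·m clockwise.
Total clockwise load moment = 862.4 N·m.
The cable tension T acts at 4.9 m; only its component perpendicular to the bar, T sinθ, produces torque. sin 26° = 0.4384.
Balancing moments: T × 4.9 × 0.4384 = 862.4, giving T = 862.4 / 2.148 = 401 N.

T ≈ 401 N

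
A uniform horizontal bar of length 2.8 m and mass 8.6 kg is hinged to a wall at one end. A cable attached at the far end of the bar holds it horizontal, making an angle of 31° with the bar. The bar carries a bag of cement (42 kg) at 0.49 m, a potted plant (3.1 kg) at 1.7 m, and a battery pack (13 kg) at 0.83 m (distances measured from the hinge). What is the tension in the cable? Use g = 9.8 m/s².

Take moments about the hinge.
Beam weight: 8.6 × 9.8 = 84.28 N down at 1.4 m → arm 1.4 m, τ = 84.28 × 1.4 = 118 N·m clockwise.
Bag of cement: 42 × 9.8 = 411.6 N down at 0.49 m → arm 0.49 m, τ = 411.6 × 0.49 = 201.7 N·m clockwise.
Potted plant: 3.1 × 9.8 = 30.38 N down at 1.7 m → arm 1.7 m, τ = 30.38 × 1.7 = 51.65 N·m clockwise.
Battery pack: 13 × 9.8 = 127.4 N down at 0.83 m → arm 0.83 m, τ = 127.4 × 0.83 = 105.7 N·m clockwise.
Total clockwise load moment = 477 N·m.
The cable tension T acts at 2.8 m; only its component perpendicular to the bar, T sinθ, produces torque. sin 31° = 0.515.
Balancing moments: T × 2.8 × 0.515 = 477, giving T = 477 / 1.442 = 331 N.

T ≈ 331 N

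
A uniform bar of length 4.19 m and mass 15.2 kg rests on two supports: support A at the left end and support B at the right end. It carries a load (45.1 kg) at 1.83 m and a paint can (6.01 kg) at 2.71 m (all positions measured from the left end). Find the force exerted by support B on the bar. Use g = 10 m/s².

About support A:
Beam weight: 15.2 × 10 = 152 N down at 2.095 m → arm 2.095 m, τ = 152 × 2.095 = 318.4 N·m clockwise.
Load: 45.1 × 10 = 451 N down at 1.83 m → arm 1.83 m, τ = 451 × 1.83 = 825.3 N·m clockwise.
Paint can: 6.01 × 10 = 60.1 N down at 2.71 m → arm 2.71 m, τ = 60.1 × 2.71 = 162.9 N·m clockwise.
Net load moment about support A = 1307 N·m clockwise.
Reaction R at support B is upward at 4.19 m, arm 4.19 m → moment R × 4.19 counterclockwise.
Στ = 0 ⇒ R × 4.19 = 1307 ⇒ R = 312 N.

R_B ≈ 312 N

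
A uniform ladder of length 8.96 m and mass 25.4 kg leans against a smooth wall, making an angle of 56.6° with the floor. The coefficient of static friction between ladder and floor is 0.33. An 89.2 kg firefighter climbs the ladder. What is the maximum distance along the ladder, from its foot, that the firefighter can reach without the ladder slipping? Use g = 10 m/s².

d ≈ 4.49 m

Taking torques about the foot of the ladder:
Ladder weight 25.4×10 = 254 N acts at 4.48 m along the ladder; its horizontal arm is 4.48·cos56.6° = 2.466 m → τ = 626.4 N·m clockwise.
Firefighter weight 89.2×10 = 892 N at distance d → arm d·cos56.6° → τ = 892·d·0.5505 clockwise.
Wall normal N at the top has arm L sinθ = 7.48 m counterclockwise, so Στ = 0 gives N·7.48 = 626.4 + 491·d.
ΣFy = 0 ⇒ N_floor = 1146 N, so the maximum friction is μ_s·N_floor = 0.33×1146 = 378.2 N. ΣFx = 0 ⇒ N_wall = f, so at the slipping point N = 378.2 N.
Substituting: 378.2×7.48 = 626.4 + 491·d ⇒ d = (2829 − 626.4) / 491 = 4.49 m.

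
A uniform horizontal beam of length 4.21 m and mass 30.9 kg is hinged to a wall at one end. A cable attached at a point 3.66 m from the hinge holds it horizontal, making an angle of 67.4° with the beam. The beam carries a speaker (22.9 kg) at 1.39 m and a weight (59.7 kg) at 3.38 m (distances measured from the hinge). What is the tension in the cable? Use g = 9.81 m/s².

About the hinge:
Beam weight: 30.9 × 9.81 = 303.1 N down at 2.105 m → arm 2.105 m, τ = 303.1 × 2.105 = 638 N·m clockwise.
Speaker: 22.9 × 9.81 = 224.6 N down at 1.39 m → arm 1.39 m, τ = 224.6 × 1.39 = 312.2 N·m clockwise.
Weight: 59.7 × 9.81 = 585.7 N down at 3.38 m → arm 3.38 m, τ = 585.7 × 3.38 = 1980 N·m clockwise.
Total clockwise load moment = 2930 N·m.
The cable tension T acts at 3.66 m; only its component perpendicular to the beam, T sinθ, produces torque. sin 67.4° = 0.9232.
Setting net torque to zero: T × 3.66 × 0.9232 = 2930 → T = 2930 / 3.379 = 867 N.

T ≈ 867 N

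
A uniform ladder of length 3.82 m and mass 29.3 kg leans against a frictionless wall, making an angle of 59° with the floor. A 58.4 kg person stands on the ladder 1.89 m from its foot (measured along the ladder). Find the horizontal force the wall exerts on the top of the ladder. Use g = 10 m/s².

N_wall ≈ 262 N

Take moments about the foot of the ladder.
Ladder weight 29.3×10 = 293 N acts at 1.91 m along the ladder; its horizontal arm is 1.91·cos59° = 0.9837 m → τ = 288.2 N·m clockwise.
Person: 58.4×10 = 584 N at 1.89 m → arm 0.9734 m → τ = 568.5 N·m clockwise.
Wall normal N acts horizontally at the top; its moment arm is the height L sinθ = 3.82·sin59° = 3.274 m, counterclockwise.
Setting net torque to zero: N × 3.274 = 856.7 → N = 262 N.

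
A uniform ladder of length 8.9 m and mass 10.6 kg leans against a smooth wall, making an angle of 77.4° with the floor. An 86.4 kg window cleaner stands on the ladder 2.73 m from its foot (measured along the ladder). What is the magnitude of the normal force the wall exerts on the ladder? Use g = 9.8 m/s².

Sum moments about the foot of the ladder (the floor normal and friction both act there and drop out).
Ladder weight 10.6×9.8 = 103.9 N acts at 4.45 m along the ladder; its horizontal arm is 4.45·cos77.4° = 0.9707 m → τ = 100.9 N·m clockwise.
Window cleaner: 86.4×9.8 = 846.7 N at 2.73 m → arm 0.5955 m → τ = 504.2 N·m clockwise.
Wall normal N acts horizontally at the top; its moment arm is the height L sinθ = 8.9·sin77.4° = 8.686 m, counterclockwise.
Balancing moments: N × 8.686 = 605.1, giving N = 69.7 N.

N_wall ≈ 69.7 N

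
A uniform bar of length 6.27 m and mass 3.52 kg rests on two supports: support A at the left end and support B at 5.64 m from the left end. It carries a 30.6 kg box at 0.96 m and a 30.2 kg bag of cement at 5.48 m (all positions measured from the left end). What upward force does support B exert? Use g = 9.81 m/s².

Take moments about support A.
Beam weight: 3.52 × 9.81 = 34.53 N down at 3.135 m → arm 3.135 m, τ = 34.53 × 3.135 = 108.3 N·m clockwise.
Box: 30.6 × 9.81 = 300.2 N down at 0.96 m → arm 0.96 m, τ = 300.2 × 0.96 = 288.2 N·m clockwise.
Bag of cement: 30.2 × 9.81 = 296.3 N down at 5.48 m → arm 5.48 m, τ = 296.3 × 5.48 = 1624 N·m clockwise.
Net load moment about support A = 2020 N·m clockwise.
Reaction R at support B is upward at 5.64 m, arm 5.64 m → moment R × 5.64 counterclockwise.
Balancing moments: R × 5.64 = 2020, giving R = 358 N.

R_B ≈ 358 N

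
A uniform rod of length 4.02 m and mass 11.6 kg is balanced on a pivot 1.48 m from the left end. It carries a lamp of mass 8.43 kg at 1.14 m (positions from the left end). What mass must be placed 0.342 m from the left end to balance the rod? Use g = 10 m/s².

Take moments about the pivot (at 1.48 m from the left end).
Beam weight: 11.6 × 10 = 116 N down at 2.01 m → arm 0.53 m, τ = 116 × 0.53 = 61.48 N·m clockwise.
Lamp: 8.43 × 10 = 84.3 N down at 1.14 m → arm 0.34 m, τ = 84.3 × 0.34 = 28.66 N·m counterclockwise.
Net moment of known loads = 32.82 N·m clockwise.
An unknown mass m at 0.342 m has arm 1.138 m; its moment is m·g·1.138 counterclockwise.
For rotational equilibrium, m × 10 × 1.138 = 32.82, so m = 32.82 / (10 × 1.138) = 2.88 kg.

m ≈ 2.88 kg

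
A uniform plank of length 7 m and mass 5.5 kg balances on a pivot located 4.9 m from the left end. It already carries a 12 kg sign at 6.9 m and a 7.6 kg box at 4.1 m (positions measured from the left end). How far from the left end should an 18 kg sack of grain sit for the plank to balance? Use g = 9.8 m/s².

x ≈ 4.33 m from the left end

About the pivot (at 4.9 m from the left end):
Beam weight: 5.5 × 9.8 = 53.9 N down at 3.5 m → arm 1.4 m, τ = 53.9 × 1.4 = 75.46 N·m counterclockwise.
Sign: 12 × 9.8 = 117.6 N down at 6.9 m → arm 2 m, τ = 117.6 × 2 = 235.2 N·m clockwise.
Box: 7.6 × 9.8 = 74.48 N down at 4.1 m → arm 0.8 m, τ = 74.48 × 0.8 = 59.58 N·m counterclockwise.
Net moment of existing loads = 100.2 N·m clockwise.
The sack of grain weighs 18 × 9.8 = 176.4 N and must supply an equal counterclockwise moment, so its lever arm about the pivot is 100.2 / 176.4 = 0.568 m.
That puts it at 4.9 − 0.568 = 4.33 m from the left end.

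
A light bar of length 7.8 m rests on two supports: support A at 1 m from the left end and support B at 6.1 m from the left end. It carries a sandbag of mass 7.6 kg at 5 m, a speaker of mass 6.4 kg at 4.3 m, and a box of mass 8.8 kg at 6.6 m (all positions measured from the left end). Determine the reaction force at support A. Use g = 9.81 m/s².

R_A ≈ 29.8 N

Choose support B as the axis so its reaction then has zero moment arm.
Sandbag: 7.6 × 9.81 = 74.56 N down at 5 m → arm 1.1 m, τ = 74.56 × 1.1 = 82.02 N·m counterclockwise.
Speaker: 6.4 × 9.81 = 62.78 N down at 4.3 m → arm 1.8 m, τ = 62.78 × 1.8 = 113 N·m counterclockwise.
Box: 8.8 × 9.81 = 86.33 N down at 6.6 m → arm 0.5 m, τ = 86.33 × 0.5 = 43.16 N·m clockwise.
Net load moment about support B = 151.9 N·m counterclockwise.
Reaction R at support A is upward at 1 m, arm 5.1 m → moment R × 5.1 clockwise.
For rotational equilibrium, R × 5.1 = 151.9, so R = 29.8 N.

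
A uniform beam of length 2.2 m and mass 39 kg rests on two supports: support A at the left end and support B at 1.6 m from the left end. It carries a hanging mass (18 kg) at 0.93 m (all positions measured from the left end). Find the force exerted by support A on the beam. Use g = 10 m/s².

Take moments about support B.
Beam weight: 39 × 10 = 390 N down at 1.1 m → arm 0.5 m, τ = 390 × 0.5 = 195 N·m counterclockwise.
Hanging mass: 18 × 10 = 180 N down at 0.93 m → arm 0.67 m, τ = 180 × 0.67 = 120.6 N·m counterclockwise.
Net load moment about support B = 315.6 N·m counterclockwise.
Reaction R at support A is upward at 0 m, arm 1.6 m → moment R × 1.6 clockwise.
Balancing moments: R × 1.6 = 315.6, giving R = 197 N.

R_A ≈ 197 N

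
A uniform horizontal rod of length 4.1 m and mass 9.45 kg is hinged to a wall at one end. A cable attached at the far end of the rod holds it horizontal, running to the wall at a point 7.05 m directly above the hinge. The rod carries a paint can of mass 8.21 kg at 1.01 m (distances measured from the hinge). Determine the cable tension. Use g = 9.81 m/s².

Take moments about the hinge.
Beam weight: 9.45 × 9.81 = 92.7 N down at 2.05 m → arm 2.05 m, τ = 92.7 × 2.05 = 190 N·m clockwise.
Paint can: 8.21 × 9.81 = 80.54 N down at 1.01 m → arm 1.01 m, τ = 80.54 × 1.01 = 81.35 N·m clockwise.
Total clockwise load moment = 271.4 N·m.
The cable tension T acts at 4.1 m; only its component perpendicular to the rod, T sinθ, produces torque. sinθ = h/√(h²+d²) = 7.05/√(7.05²+4.1²) = 0.8644.
Στ = 0 ⇒ T × 4.1 × 0.8644 = 271.4 ⇒ T = 271.4 / 3.544 = 76.6 N.

T ≈ 76.6 N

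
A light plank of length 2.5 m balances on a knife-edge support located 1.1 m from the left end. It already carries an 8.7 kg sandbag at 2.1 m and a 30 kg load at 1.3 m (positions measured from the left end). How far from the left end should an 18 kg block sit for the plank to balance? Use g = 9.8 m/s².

x ≈ 0.283 m from the left end

About the knife-edge support (at 1.1 m from the left end):
Sandbag: 8.7 × 9.8 = 85.26 N down at 2.1 m → arm 1 m, τ = 85.26 × 1 = 85.26 N·m clockwise.
Load: 30 × 9.8 = 294 N down at 1.3 m → arm 0.2 m, τ = 294 × 0.2 = 58.8 N·m clockwise.
Net moment of existing loads = 144.1 N·m clockwise.
The block weighs 18 × 9.8 = 176.4 N and must supply an equal counterclockwise moment, so its lever arm about the knife-edge support is 144.1 / 176.4 = 0.817 m.
That puts it at 1.1 − 0.817 = 0.283 m from the left end.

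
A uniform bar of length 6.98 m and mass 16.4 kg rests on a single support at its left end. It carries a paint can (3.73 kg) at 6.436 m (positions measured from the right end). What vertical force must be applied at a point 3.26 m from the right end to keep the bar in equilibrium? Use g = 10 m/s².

Take moments about the left end.
Beam weight: 16.4 × 10 = 164 N down at 3.49 m → arm 3.49 m, τ = 164 × 3.49 = 572.4 N·m clockwise.
Paint can: 3.73 × 10 = 37.3 N down at 6.436 m → arm 0.544 m, τ = 37.3 × 0.544 = 20.29 N·m clockwise.
Net moment of the loads = 592.7 N·m clockwise.
The upward force F acts at a point 3.26 m from the right end, arm 3.72 m, giving F × 3.72 counterclockwise.
Setting net torque to zero: F × 3.72 = 592.7 → F = 592.7 / 3.72 = 159 N.

F ≈ 159 N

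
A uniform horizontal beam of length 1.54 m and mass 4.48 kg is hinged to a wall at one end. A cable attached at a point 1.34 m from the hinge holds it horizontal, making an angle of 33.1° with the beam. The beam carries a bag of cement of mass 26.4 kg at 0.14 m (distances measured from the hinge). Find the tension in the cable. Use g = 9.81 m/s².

T ≈ 95.8 N

About the hinge:
Beam weight: 4.48 × 9.81 = 43.95 N down at 0.77 m → arm 0.77 m, τ = 43.95 × 0.77 = 33.84 N·m clockwise.
Bag of cement: 26.4 × 9.81 = 259 N down at 0.14 m → arm 0.14 m, τ = 259 × 0.14 = 36.26 N·m clockwise.
Total clockwise load moment = 70.1 N·m.
The cable tension T acts at 1.34 m; only its component perpendicular to the beam, T sinθ, produces torque. sin 33.1° = 0.5461.
Setting net torque to zero: T × 1.34 × 0.5461 = 70.1 → T = 70.1 / 0.7318 = 95.8 N.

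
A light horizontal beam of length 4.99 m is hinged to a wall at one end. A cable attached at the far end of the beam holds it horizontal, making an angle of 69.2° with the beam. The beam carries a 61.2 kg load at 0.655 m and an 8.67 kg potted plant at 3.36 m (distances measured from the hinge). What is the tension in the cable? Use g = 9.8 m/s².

T ≈ 145 N

Take moments about the hinge.
Load: 61.2 × 9.8 = 599.8 N down at 0.655 m → arm 0.655 m, τ = 599.8 × 0.655 = 392.9 N·m clockwise.
Potted plant: 8.67 × 9.8 = 84.97 N down at 3.36 m → arm 3.36 m, τ = 84.97 × 3.36 = 285.5 N·m clockwise.
Total clockwise load moment = 678.4 N·m.
The cable tension T acts at 4.99 m; only its component perpendicular to the beam, T sinθ, produces torque. sin 69.2° = 0.9348.
For rotational equilibrium, T × 4.99 × 0.9348 = 678.4, so T = 678.4 / 4.665 = 145 N.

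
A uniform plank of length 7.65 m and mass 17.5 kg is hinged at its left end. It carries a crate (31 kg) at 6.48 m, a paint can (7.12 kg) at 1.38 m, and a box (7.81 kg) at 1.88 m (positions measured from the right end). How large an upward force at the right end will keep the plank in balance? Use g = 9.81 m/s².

Take moments about the left end.
Beam weight: 17.5 × 9.81 = 171.7 N down at 3.825 m → arm 3.825 m, τ = 171.7 × 3.825 = 656.8 N·m clockwise.
Crate: 31 × 9.81 = 304.1 N down at 6.48 m → arm 1.17 m, τ = 304.1 × 1.17 = 355.8 N·m clockwise.
Paint can: 7.12 × 9.81 = 69.85 N down at 1.38 m → arm 6.27 m, τ = 69.85 × 6.27 = 438 N·m clockwise.
Box: 7.81 × 9.81 = 76.62 N down at 1.88 m → arm 5.77 m, τ = 76.62 × 5.77 = 442.1 N·m clockwise.
Net moment of the loads = 1893 N·m clockwise.
The upward force F acts at the right end, arm 7.65 m, giving F × 7.65 counterclockwise.
Setting net torque to zero: F × 7.65 = 1893 → F = 1893 / 7.65 = 247 N.

F ≈ 247 N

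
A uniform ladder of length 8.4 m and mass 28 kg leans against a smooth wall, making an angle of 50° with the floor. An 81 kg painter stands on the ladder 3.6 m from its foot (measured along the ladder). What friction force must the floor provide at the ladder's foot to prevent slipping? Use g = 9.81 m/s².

f ≈ 401 N

Take moments about the foot of the ladder.
Ladder weight 28×9.81 = 274.7 N acts at 4.2 m along the ladder; its horizontal arm is 4.2·cos50° = 2.7 m → τ = 741.7 N·m clockwise.
Painter: 81×9.81 = 794.6 N at 3.6 m → arm 2.314 m → τ = 1839 N·m clockwise.
Wall normal N acts horizontally at the top; its moment arm is the height L sinθ = 8.4·sin50° = 6.435 m, counterclockwise.
Setting net torque to zero: N × 6.435 = 2581 → N = 401 N.
ΣFx = 0: friction at the foot balances the wall's push, so f = N_wall = 401 N.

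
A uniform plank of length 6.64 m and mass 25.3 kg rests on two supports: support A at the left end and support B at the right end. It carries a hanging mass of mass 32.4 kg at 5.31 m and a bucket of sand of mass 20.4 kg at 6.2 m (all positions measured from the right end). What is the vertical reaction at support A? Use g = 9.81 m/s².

R_A ≈ 565 N

Take moments about support B.
Beam weight: 25.3 × 9.81 = 248.2 N down at 3.32 m → arm 3.32 m, τ = 248.2 × 3.32 = 824 N·m counterclockwise.
Hanging mass: 32.4 × 9.81 = 317.8 N down at 5.31 m → arm 5.31 m, τ = 317.8 × 5.31 = 1688 N·m counterclockwise.
Bucket of sand: 20.4 × 9.81 = 200.1 N down at 6.2 m → arm 6.2 m, τ = 200.1 × 6.2 = 1241 N·m counterclockwise.
Net load moment about support B = 3753 N·m counterclockwise.
Reaction R at support A is upward at 6.64 m, arm 6.64 m → moment R × 6.64 clockwise.
Setting net torque to zero: R × 6.64 = 3753 → R = 565 N.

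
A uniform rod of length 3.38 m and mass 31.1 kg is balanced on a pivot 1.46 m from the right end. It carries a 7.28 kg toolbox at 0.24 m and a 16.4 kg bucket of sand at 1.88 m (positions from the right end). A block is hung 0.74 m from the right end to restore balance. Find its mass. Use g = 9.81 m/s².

m ≈ 7.17 kg

About the pivot (at 1.46 m from the right end):
Beam weight: 31.1 × 9.81 = 305.1 N down at 1.69 m → arm 0.23 m, τ = 305.1 × 0.23 = 70.17 N·m counterclockwise.
Toolbox: 7.28 × 9.81 = 71.42 N down at 0.24 m → arm 1.22 m, τ = 71.42 × 1.22 = 87.13 N·m clockwise.
Bucket of sand: 16.4 × 9.81 = 160.9 N down at 1.88 m → arm 0.42 m, τ = 160.9 × 0.42 = 67.58 N·m counterclockwise.
Net moment of known loads = 50.62 N·m counterclockwise.
An unknown mass m at 0.74 m has arm 0.72 m; its moment is m·g·0.72 clockwise.
Στ = 0 ⇒ m × 9.81 × 0.72 = 50.62 ⇒ m = 50.62 / (9.81 × 0.72) = 7.17 kg.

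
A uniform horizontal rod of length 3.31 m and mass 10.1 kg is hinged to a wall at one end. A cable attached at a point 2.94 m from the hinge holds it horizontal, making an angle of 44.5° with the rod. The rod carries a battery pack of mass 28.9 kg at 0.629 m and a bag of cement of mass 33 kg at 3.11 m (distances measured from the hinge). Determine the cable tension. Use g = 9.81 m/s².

Taking torques about the hinge:
Beam weight: 10.1 × 9.81 = 99.08 N down at 1.655 m → arm 1.655 m, τ = 99.08 × 1.655 = 164 N·m clockwise.
Battery pack: 28.9 × 9.81 = 283.5 N down at 0.629 m → arm 0.629 m, τ = 283.5 × 0.629 = 178.3 N·m clockwise.
Bag of cement: 33 × 9.81 = 323.7 N down at 3.11 m → arm 3.11 m, τ = 323.7 × 3.11 = 1007 N·m clockwise.
Total clockwise load moment = 1349 N·m.
The cable tension T acts at 2.94 m; only its component perpendicular to the rod, T sinθ, produces torque. sin 44.5° = 0.7009.
Setting net torque to zero: T × 2.94 × 0.7009 = 1349 → T = 1349 / 2.061 = 655 N.

T ≈ 655 N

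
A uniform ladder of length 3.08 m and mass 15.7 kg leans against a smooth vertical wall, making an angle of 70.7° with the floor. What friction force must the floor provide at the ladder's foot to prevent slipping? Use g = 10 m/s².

Taking torques about the foot of the ladder:
Ladder weight 15.7×10 = 157 N acts at 1.54 m along the ladder; its horizontal arm is 1.54·cos70.7° = 0.509 m → τ = 79.91 N·m clockwise.
Wall normal N acts horizontally at the top; its moment arm is the height L sinθ = 3.08·sin70.7° = 2.907 m, counterclockwise.
Balancing moments: N × 2.907 = 79.91, giving N = 27.5 N.
ΣFx = 0: friction at the foot balances the wall's push, so f = N_wall = 27.5 N.

f ≈ 27.5 N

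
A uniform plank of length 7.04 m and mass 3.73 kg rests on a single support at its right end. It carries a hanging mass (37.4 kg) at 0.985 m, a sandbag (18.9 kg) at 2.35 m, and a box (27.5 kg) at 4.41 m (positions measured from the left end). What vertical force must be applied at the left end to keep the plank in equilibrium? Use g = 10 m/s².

F ≈ 569 N

Taking torques about the right end:
Beam weight: 3.73 × 10 = 37.3 N down at 3.52 m → arm 3.52 m, τ = 37.3 × 3.52 = 131.3 N·m counterclockwise.
Hanging mass: 37.4 × 10 = 374 N down at 0.985 m → arm 6.055 m, τ = 374 × 6.055 = 2265 N·m counterclockwise.
Sandbag: 18.9 × 10 = 189 N down at 2.35 m → arm 4.69 m, τ = 189 × 4.69 = 886.4 N·m counterclockwise.
Box: 27.5 × 10 = 275 N down at 4.41 m → arm 2.63 m, τ = 275 × 2.63 = 723.2 N·m counterclockwise.
Net moment of the loads = 4006 N·m counterclockwise.
The upward force F acts at the left end, arm 7.04 m, giving F × 7.04 clockwise.
For rotational equilibrium, F × 7.04 = 4006, so F = 4006 / 7.04 = 569 N.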